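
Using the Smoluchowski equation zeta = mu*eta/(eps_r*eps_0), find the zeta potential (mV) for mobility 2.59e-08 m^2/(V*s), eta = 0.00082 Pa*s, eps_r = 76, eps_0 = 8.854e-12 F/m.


Smoluchowski equation: zeta = mu * eta / (eps_r * eps_0)
zeta = 2.59e-08 * 0.00082 / (76 * 8.854e-12)
zeta = 0.031562 V = 31.56 mV

31.56


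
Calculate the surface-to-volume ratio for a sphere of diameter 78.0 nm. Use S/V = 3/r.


Radius r = 78.0/2 = 39 nm
S/V = 3 / r = 3 / 39
S/V = 0.0769 nm^-1

0.0769


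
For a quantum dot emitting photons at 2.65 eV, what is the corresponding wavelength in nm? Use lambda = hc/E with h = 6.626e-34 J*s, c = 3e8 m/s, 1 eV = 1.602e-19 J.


Convert energy: E = 2.65 eV = 2.65 * 1.602e-19 = 4.2453e-19 J
lambda = h*c / E = 6.626e-34 * 3e8 / 4.2453e-19
lambda = 4.68235e-07 m = 468.2 nm

468.2


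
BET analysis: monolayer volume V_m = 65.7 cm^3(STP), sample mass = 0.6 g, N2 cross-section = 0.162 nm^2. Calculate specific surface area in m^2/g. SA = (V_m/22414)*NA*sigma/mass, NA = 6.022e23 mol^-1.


Number of moles in monolayer = V_m / 22414 = 65.7 / 22414 = 0.0029312
Number of molecules = moles * NA = 0.0029312 * 6.022e23
SA = molecules * sigma / mass
SA = (65.7 / 22414) * 6.022e23 * 0.162e-18 / 0.6
SA = 476.6 m^2/g

476.6


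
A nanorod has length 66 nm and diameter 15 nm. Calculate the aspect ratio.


Aspect ratio AR = length / diameter
AR = 66 / 15
AR = 4.4

4.4


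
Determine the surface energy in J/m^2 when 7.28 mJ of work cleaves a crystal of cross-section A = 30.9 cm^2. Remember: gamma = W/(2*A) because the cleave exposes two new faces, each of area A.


Convert: A = 30.9 cm^2 = 0.00309 m^2, W = 7.28 mJ = 0.00728 J
Cleaving exposes two faces of area A, so total new surface = 2*A and gamma = W / (2*A)
gamma = 0.00728 / (2 * 0.00309)
gamma = 1.178 J/m^2

1.178


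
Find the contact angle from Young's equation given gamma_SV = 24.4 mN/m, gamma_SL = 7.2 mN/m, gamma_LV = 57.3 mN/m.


cos(theta) = (gamma_SV - gamma_SL) / gamma_LV
cos(theta) = (24.4 - 7.2) / 57.3
cos(theta) = 0.300175
theta = arccos(0.300175) = 72.53 degrees

72.53


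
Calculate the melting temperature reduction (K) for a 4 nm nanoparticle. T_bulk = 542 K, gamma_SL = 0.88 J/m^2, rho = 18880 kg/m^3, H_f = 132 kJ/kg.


Radius R = 4/2 = 2 nm = 2e-09 m
Convert H_f = 132 kJ/kg = 132000 J/kg
dT = 2 * gamma_SL * T_bulk / (rho * H_f * R)
dT = 2 * 0.88 * 542 / (18880 * 132000 * 2e-09)
dT = 191.4 K

191.4


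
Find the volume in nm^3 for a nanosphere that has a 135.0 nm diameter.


Radius r = 135.0/2 = 67.5 nm
Volume V = (4/3) * pi * r^3
V = (4/3) * pi * (67.5)^3
V = 1288249.34 nm^3

1288249.34


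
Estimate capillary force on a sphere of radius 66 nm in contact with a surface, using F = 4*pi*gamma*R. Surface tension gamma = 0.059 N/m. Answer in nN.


Convert radius: R = 66 nm = 6.6e-08 m
F = 4 * pi * gamma * R
F = 4 * pi * 0.059 * 6.6e-08
F = 4.89334e-08 N = 48.9334 nN

48.9334


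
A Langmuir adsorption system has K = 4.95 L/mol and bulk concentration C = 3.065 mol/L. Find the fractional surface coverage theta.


Langmuir isotherm: theta = K*C / (1 + K*C)
K*C = 4.95 * 3.065 = 15.17175
theta = 15.17175 / (1 + 15.17175) = 15.17175 / 16.17175
theta = 0.9382

0.9382


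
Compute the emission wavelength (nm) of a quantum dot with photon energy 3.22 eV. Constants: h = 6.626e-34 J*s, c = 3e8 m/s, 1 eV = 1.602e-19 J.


Convert energy: E = 3.22 eV = 3.22 * 1.602e-19 = 5.15844e-19 J
lambda = h*c / E = 6.626e-34 * 3e8 / 5.15844e-19
lambda = 3.85349e-07 m = 385.3 nm

385.3


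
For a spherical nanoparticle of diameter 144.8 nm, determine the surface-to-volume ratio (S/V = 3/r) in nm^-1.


Radius r = 144.8/2 = 72.4 nm
S/V = 3 / r = 3 / 72.4
S/V = 0.0414 nm^-1

0.0414


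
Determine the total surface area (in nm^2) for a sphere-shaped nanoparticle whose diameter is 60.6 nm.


Radius r = 60.6/2 = 30.3 nm
Surface area SA = 4 * pi * r^2
SA = 4 * pi * (30.3)^2
SA = 11537.06 nm^2

11537.06


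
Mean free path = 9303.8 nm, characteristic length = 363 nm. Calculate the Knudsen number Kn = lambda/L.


Knudsen number Kn = lambda / L
Kn = 9303.8 / 363
Kn = 25.6303

25.6303


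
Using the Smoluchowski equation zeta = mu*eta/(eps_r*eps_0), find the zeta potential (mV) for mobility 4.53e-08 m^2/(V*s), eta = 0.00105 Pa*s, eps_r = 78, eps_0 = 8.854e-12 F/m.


Smoluchowski equation: zeta = mu * eta / (eps_r * eps_0)
zeta = 4.53e-08 * 0.00105 / (78 * 8.854e-12)
zeta = 0.068874 V = 68.87 mV

68.87


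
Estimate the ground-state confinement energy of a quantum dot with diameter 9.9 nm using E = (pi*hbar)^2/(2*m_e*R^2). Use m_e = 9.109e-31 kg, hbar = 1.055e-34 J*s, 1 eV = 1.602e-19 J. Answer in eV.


Radius R = 9.9/2 = 4.95 nm = 4.95e-09 m
E = (pi * 1.055e-34)^2 / (2 * 9.109e-31 * (4.95e-09)^2)
E(J) = 2.4609e-21
E = E(J) / 1.602e-19 = 0.0154 eV

0.0154


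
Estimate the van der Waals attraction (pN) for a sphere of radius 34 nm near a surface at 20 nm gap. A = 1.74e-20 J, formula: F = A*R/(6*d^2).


Convert to SI: R = 34 nm = 3.4e-08 m, d = 20 nm = 2e-08 m
F = A * R / (6 * d^2)
F = 1.74e-20 * 3.4e-08 / (6 * (2e-08)^2)
F = 2.465e-13 N = 0.246 pN

0.246


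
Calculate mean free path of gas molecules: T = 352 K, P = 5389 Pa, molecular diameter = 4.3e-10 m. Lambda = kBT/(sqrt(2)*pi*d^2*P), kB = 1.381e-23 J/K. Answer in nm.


Mean free path: lambda = kB*T / (sqrt(2) * pi * d^2 * P)
lambda = 1.381e-23 * 352 / (sqrt(2) * pi * (4.3e-10)^2 * 5389)
lambda = 1.09806e-06 m
lambda = 1098.06 nm

1098.06


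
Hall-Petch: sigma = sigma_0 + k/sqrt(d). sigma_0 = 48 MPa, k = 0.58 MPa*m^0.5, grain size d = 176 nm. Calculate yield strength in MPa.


d = 176 nm = 1.76e-07 m
sqrt(d) = 0.0004195235
Hall-Petch contribution = k / sqrt(d) = 0.58 / 0.0004195235 = 1382.5 MPa
sigma = sigma_0 + k/sqrt(d) = 48 + 1382.5 = 1430.5 MPa

1430.5


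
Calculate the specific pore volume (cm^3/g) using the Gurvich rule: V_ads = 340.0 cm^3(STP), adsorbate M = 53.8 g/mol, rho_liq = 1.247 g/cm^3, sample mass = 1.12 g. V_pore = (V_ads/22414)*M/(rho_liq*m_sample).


Moles adsorbed n = V_ads / 22414 = 340.0 / 22414 = 1.516909e-02 mol
Liquid volume V_liq = n * M / rho_liq = 1.516909e-02 * 53.8 / 1.247 = 0.65445 cm^3
Specific pore volume V_pore = V_liq / m_sample = 0.65445 / 1.12
V_pore = 0.5843 cm^3/g

0.5843


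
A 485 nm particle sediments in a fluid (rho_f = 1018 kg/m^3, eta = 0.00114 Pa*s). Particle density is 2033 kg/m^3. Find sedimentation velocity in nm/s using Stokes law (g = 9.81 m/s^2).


Radius R = 485/2 nm = 2.425e-07 m
Density difference = 2033 - 1018 = 1015 kg/m^3
v = 2 * R^2 * (rho_p - rho_f) * g / (9 * eta)
v = 2 * (2.425e-07)^2 * 1015 * 9.81 / (9 * 0.00114)
v = 1.14141e-07 m/s = 114.1409 nm/s

114.1409


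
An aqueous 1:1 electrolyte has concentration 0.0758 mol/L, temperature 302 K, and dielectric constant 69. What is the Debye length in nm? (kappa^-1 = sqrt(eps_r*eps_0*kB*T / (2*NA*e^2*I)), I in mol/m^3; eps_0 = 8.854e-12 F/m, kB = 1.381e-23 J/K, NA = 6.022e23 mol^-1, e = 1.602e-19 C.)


Ionic strength I = 0.0758 * 1^2 * 1000 = 75.8 mol/m^3
kappa^-1 = sqrt(69 * 8.854e-12 * 1.381e-23 * 302 / (2 * 6.022e23 * (1.602e-19)^2 * 75.8))
kappa^-1 = 1.043 nm

1.043


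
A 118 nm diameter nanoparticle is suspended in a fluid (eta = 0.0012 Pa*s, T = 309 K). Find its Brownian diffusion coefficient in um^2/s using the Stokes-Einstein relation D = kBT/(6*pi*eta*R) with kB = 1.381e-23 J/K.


Radius R = 118/2 = 59 nm = 5.9e-08 m
D = kB*T / (6*pi*eta*R)
D = 1.381e-23 * 309 / (6 * pi * 0.0012 * 5.9e-08)
D = 3.19755e-12 m^2/s = 3.198 um^2/s

3.198


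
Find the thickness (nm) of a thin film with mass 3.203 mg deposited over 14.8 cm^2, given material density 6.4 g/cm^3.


Convert: m = 3.203 mg = 3.2030e-06 kg, A = 14.8 cm^2 = 1.4800e-03 m^2, rho = 6.4 g/cm^3 = 6400 kg/m^3
t = m / (A * rho)
t = 3.2030e-06 / (1.4800e-03 * 6400)
t = 3.3815e-07 m = 338.2 nm

338.2


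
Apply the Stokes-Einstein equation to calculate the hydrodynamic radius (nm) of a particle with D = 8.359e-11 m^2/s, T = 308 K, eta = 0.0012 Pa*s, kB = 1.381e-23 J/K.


Stokes-Einstein: R = kB*T / (6*pi*eta*D)
R = 1.381e-23 * 308 / (6 * pi * 0.0012 * 8.359e-11)
R = 2.24961e-09 m = 2.25 nm

2.25


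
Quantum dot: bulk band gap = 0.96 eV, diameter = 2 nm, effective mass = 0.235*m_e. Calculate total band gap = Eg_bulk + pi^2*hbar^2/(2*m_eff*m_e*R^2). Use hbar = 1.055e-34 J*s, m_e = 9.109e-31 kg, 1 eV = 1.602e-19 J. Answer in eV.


Radius R = 2/2 nm = 1e-09 m
Confinement energy dE = pi^2 * hbar^2 / (2 * m_eff * m_e * R^2)
dE = pi^2 * (1.055e-34)^2 / (2 * 0.235 * 9.109e-31 * (1e-09)^2) J, divided by 1.602e-19 J/eV
dE = 1.6017 eV
Total band gap = E_g(bulk) + dE = 0.96 + 1.6017 = 2.5617 eV

2.5617


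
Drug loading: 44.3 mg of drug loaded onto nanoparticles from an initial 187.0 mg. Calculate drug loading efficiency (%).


Drug loading efficiency = (drug loaded / drug initial) * 100
DLE = 44.3 / 187.0 * 100
DLE = 0.2369 * 100
DLE = 23.69%

23.69


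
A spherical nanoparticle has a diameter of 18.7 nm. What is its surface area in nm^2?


Radius r = 18.7/2 = 9.35 nm
Surface area SA = 4 * pi * r^2
SA = 4 * pi * (9.35)^2
SA = 1098.58 nm^2

1098.58


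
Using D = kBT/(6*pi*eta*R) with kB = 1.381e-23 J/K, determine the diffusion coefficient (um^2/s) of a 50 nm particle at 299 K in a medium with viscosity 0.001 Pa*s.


Radius R = 50/2 = 25 nm = 2.5e-08 m
D = kB*T / (6*pi*eta*R)
D = 1.381e-23 * 299 / (6 * pi * 0.001 * 2.5e-08)
D = 8.76241e-12 m^2/s = 8.762 um^2/s

8.762


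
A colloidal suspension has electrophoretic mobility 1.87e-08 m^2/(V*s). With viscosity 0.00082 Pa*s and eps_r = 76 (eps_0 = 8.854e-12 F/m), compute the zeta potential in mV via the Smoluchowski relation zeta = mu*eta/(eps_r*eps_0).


Smoluchowski equation: zeta = mu * eta / (eps_r * eps_0)
zeta = 1.87e-08 * 0.00082 / (76 * 8.854e-12)
zeta = 0.022788 V = 22.79 mV

22.79


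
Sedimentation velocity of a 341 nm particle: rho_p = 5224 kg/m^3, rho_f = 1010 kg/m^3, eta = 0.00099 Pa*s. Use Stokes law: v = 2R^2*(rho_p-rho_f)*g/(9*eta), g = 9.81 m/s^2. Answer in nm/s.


Radius R = 341/2 nm = 1.705e-07 m
Density difference = 5224 - 1010 = 4214 kg/m^3
v = 2 * R^2 * (rho_p - rho_f) * g / (9 * eta)
v = 2 * (1.705e-07)^2 * 4214 * 9.81 / (9 * 0.00099)
v = 2.69752e-07 m/s = 269.752 nm/s

269.752


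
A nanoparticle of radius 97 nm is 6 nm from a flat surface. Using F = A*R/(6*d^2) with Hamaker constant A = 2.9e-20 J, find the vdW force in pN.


Convert to SI: R = 97 nm = 9.7e-08 m, d = 6 nm = 6e-09 m
F = A * R / (6 * d^2)
F = 2.9e-20 * 9.7e-08 / (6 * (6e-09)^2)
F = 1.30231e-11 N = 13.023 pN

13.023


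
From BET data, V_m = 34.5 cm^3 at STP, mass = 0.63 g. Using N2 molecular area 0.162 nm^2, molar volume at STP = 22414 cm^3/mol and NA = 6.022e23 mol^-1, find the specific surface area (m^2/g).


Number of moles in monolayer = V_m / 22414 = 34.5 / 22414 = 0.00153922
Number of molecules = moles * NA = 0.00153922 * 6.022e23
SA = molecules * sigma / mass
SA = (34.5 / 22414) * 6.022e23 * 0.162e-18 / 0.63
SA = 238.3 m^2/g

238.3


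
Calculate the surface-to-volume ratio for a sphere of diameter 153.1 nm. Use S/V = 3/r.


Radius r = 153.1/2 = 76.55 nm
S/V = 3 / r = 3 / 76.55
S/V = 0.0392 nm^-1

0.0392


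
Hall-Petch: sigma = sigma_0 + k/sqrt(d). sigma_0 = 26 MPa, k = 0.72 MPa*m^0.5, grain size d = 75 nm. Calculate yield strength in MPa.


d = 75 nm = 7.5e-08 m
sqrt(d) = 0.0002738613
Hall-Petch contribution = k / sqrt(d) = 0.72 / 0.0002738613 = 2629.1 MPa
sigma = sigma_0 + k/sqrt(d) = 26 + 2629.1 = 2655.1 MPa

2655.1


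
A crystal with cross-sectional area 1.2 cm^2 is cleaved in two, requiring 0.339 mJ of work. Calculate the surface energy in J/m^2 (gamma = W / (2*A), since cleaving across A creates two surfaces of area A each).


Convert: A = 1.2 cm^2 = 0.00012 m^2, W = 0.339 mJ = 0.000339 J
Cleaving exposes two faces of area A, so total new surface = 2*A and gamma = W / (2*A)
gamma = 0.000339 / (2 * 0.00012)
gamma = 1.413 J/m^2

1.413


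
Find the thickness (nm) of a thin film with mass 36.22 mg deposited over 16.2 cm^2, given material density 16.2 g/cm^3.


Convert: m = 36.22 mg = 3.6220e-05 kg, A = 16.2 cm^2 = 1.6200e-03 m^2, rho = 16.2 g/cm^3 = 16200 kg/m^3
t = m / (A * rho)
t = 3.6220e-05 / (1.6200e-03 * 16200)
t = 1.3801e-06 m = 1380.1 nm

1380.1


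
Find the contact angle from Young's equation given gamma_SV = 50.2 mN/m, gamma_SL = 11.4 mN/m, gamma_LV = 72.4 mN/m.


cos(theta) = (gamma_SV - gamma_SL) / gamma_LV
cos(theta) = (50.2 - 11.4) / 72.4
cos(theta) = 0.535912
theta = arccos(0.535912) = 57.59 degrees

57.59


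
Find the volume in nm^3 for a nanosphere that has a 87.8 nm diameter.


Radius r = 87.8/2 = 43.9 nm
Volume V = (4/3) * pi * r^3
V = (4/3) * pi * (43.9)^3
V = 354390.58 nm^3

354390.58


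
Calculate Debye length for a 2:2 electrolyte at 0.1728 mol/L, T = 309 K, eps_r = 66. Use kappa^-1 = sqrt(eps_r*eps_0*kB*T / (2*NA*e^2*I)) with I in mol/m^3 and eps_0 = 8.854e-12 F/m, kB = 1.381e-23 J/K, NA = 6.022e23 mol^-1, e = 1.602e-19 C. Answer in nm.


Ionic strength I = 0.1728 * 2^2 * 1000 = 691.2 mol/m^3
kappa^-1 = sqrt(66 * 8.854e-12 * 1.381e-23 * 309 / (2 * 6.022e23 * (1.602e-19)^2 * 691.2))
kappa^-1 = 0.342 nm

0.342


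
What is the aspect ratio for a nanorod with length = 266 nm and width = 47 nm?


Aspect ratio AR = length / diameter
AR = 266 / 47
AR = 5.66

5.66


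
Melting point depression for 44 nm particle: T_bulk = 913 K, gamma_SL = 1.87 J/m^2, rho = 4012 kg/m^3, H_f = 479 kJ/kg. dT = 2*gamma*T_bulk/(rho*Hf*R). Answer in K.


Radius R = 44/2 = 22 nm = 2.2e-08 m
Convert H_f = 479 kJ/kg = 479000 J/kg
dT = 2 * gamma_SL * T_bulk / (rho * H_f * R)
dT = 2 * 1.87 * 913 / (4012 * 479000 * 2.2e-08)
dT = 80.8 K

80.8


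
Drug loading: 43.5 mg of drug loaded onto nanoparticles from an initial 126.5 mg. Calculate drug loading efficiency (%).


Drug loading efficiency = (drug loaded / drug initial) * 100
DLE = 43.5 / 126.5 * 100
DLE = 0.3439 * 100
DLE = 34.39%

34.39


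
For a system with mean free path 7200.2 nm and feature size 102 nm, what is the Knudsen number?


Knudsen number Kn = lambda / L
Kn = 7200.2 / 102
Kn = 70.5902

70.5902


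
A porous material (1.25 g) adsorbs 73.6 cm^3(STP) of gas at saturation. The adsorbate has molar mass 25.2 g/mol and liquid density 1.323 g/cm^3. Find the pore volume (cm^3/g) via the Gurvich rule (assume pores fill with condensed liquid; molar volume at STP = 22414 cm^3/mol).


Moles adsorbed n = V_ads / 22414 = 73.6 / 22414 = 3.283662e-03 mol
Liquid volume V_liq = n * M / rho_liq = 3.283662e-03 * 25.2 / 1.323 = 0.06255 cm^3
Specific pore volume V_pore = V_liq / m_sample = 0.06255 / 1.25
V_pore = 0.05 cm^3/g

0.05


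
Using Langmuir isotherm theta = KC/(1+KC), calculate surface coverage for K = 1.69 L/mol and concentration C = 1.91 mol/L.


Langmuir isotherm: theta = K*C / (1 + K*C)
K*C = 1.69 * 1.91 = 3.2279
theta = 3.2279 / (1 + 3.2279) = 3.2279 / 4.2279
theta = 0.7635

0.7635


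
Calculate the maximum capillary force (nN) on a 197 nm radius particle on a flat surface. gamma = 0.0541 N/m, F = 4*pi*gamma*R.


Convert radius: R = 197 nm = 1.97e-07 m
F = 4 * pi * gamma * R
F = 4 * pi * 0.0541 * 1.97e-07
F = 1.33929e-07 N = 133.9286 nN

133.9286


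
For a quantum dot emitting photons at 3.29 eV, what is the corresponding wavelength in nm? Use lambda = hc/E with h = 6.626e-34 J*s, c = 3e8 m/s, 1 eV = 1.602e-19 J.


Convert energy: E = 3.29 eV = 3.29 * 1.602e-19 = 5.27058e-19 J
lambda = h*c / E = 6.626e-34 * 3e8 / 5.27058e-19
lambda = 3.7715e-07 m = 377.2 nm

377.2


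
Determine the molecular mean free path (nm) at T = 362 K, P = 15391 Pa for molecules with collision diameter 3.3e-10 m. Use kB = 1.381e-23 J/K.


Mean free path: lambda = kB*T / (sqrt(2) * pi * d^2 * P)
lambda = 1.381e-23 * 362 / (sqrt(2) * pi * (3.3e-10)^2 * 15391)
lambda = 6.7134e-07 m
lambda = 671.34 nm

671.34


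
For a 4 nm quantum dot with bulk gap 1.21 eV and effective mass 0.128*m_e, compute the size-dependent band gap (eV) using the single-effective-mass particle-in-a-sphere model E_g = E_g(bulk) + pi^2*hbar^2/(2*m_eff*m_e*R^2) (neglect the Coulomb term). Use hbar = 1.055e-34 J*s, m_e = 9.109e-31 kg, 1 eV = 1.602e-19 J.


Radius R = 4/2 nm = 2e-09 m
Confinement energy dE = pi^2 * hbar^2 / (2 * m_eff * m_e * R^2)
dE = pi^2 * (1.055e-34)^2 / (2 * 0.128 * 9.109e-31 * (2e-09)^2) J, divided by 1.602e-19 J/eV
dE = 0.7351 eV
Total band gap = E_g(bulk) + dE = 1.21 + 0.7351 = 1.9451 eV

1.9451


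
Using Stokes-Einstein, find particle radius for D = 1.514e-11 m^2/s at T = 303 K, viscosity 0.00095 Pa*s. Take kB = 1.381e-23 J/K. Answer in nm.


Stokes-Einstein: R = kB*T / (6*pi*eta*D)
R = 1.381e-23 * 303 / (6 * pi * 0.00095 * 1.514e-11)
R = 1.54343e-08 m = 15.43 nm

15.43


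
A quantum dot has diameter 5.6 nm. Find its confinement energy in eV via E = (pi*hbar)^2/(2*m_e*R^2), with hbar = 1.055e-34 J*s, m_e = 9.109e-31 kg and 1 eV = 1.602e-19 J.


Radius R = 5.6/2 = 2.8 nm = 2.8e-09 m
E = (pi * 1.055e-34)^2 / (2 * 9.109e-31 * (2.8e-09)^2)
E(J) = 7.69109e-21
E = E(J) / 1.602e-19 = 0.048 eV

0.048


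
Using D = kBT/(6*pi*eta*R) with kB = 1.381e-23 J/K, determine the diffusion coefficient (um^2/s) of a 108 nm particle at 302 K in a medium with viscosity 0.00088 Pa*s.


Radius R = 108/2 = 54 nm = 5.4e-08 m
D = kB*T / (6*pi*eta*R)
D = 1.381e-23 * 302 / (6 * pi * 0.00088 * 5.4e-08)
D = 4.65611e-12 m^2/s = 4.656 um^2/s

4.656


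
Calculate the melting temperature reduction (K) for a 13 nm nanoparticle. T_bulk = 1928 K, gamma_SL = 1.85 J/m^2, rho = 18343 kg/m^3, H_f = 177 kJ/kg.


Radius R = 13/2 = 6.5 nm = 6.5e-09 m
Convert H_f = 177 kJ/kg = 177000 J/kg
dT = 2 * gamma_SL * T_bulk / (rho * H_f * R)
dT = 2 * 1.85 * 1928 / (18343 * 177000 * 6.5e-09)
dT = 338.0 K

338.0


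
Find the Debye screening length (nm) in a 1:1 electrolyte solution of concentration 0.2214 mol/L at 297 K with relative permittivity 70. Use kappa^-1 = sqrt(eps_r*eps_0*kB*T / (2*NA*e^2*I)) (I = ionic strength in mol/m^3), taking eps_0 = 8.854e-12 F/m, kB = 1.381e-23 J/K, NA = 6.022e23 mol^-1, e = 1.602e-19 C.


Ionic strength I = 0.2214 * 1^2 * 1000 = 221.4 mol/m^3
kappa^-1 = sqrt(70 * 8.854e-12 * 1.381e-23 * 297 / (2 * 6.022e23 * (1.602e-19)^2 * 221.4))
kappa^-1 = 0.609 nm

0.609


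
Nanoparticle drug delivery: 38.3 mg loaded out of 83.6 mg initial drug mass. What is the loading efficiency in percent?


Drug loading efficiency = (drug loaded / drug initial) * 100
DLE = 38.3 / 83.6 * 100
DLE = 0.4581 * 100
DLE = 45.81%

45.81


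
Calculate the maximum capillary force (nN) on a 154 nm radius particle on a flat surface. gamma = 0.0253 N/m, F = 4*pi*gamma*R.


Convert radius: R = 154 nm = 1.54e-07 m
F = 4 * pi * gamma * R
F = 4 * pi * 0.0253 * 1.54e-07
F = 4.89611e-08 N = 48.9611 nN

48.9611


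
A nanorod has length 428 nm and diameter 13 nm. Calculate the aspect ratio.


Aspect ratio AR = length / diameter
AR = 428 / 13
AR = 32.92

32.92


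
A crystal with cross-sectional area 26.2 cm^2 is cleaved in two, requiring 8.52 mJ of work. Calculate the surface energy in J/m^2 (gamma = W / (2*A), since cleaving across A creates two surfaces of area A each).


Convert: A = 26.2 cm^2 = 0.00262 m^2, W = 8.52 mJ = 0.00852 J
Cleaving exposes two faces of area A, so total new surface = 2*A and gamma = W / (2*A)
gamma = 0.00852 / (2 * 0.00262)
gamma = 1.626 J/m^2

1.626


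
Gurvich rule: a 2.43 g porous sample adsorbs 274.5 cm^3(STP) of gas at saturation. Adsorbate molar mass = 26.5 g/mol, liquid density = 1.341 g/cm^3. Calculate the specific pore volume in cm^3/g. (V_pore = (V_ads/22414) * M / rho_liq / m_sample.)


Moles adsorbed n = V_ads / 22414 = 274.5 / 22414 = 1.224681e-02 mol
Liquid volume V_liq = n * M / rho_liq = 1.224681e-02 * 26.5 / 1.341 = 0.24201 cm^3
Specific pore volume V_pore = V_liq / m_sample = 0.24201 / 2.43
V_pore = 0.0996 cm^3/g

0.0996


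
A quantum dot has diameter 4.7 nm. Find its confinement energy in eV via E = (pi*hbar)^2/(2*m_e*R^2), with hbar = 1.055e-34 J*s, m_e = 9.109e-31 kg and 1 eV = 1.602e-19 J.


Radius R = 4.7/2 = 2.35 nm = 2.35e-09 m
E = (pi * 1.055e-34)^2 / (2 * 9.109e-31 * (2.35e-09)^2)
E(J) = 1.09186e-20
E = E(J) / 1.602e-19 = 0.0682 eV

0.0682


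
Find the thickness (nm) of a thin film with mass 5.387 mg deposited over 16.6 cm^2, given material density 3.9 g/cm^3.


Convert: m = 5.387 mg = 5.3870e-06 kg, A = 16.6 cm^2 = 1.6600e-03 m^2, rho = 3.9 g/cm^3 = 3900 kg/m^3
t = m / (A * rho)
t = 5.3870e-06 / (1.6600e-03 * 3900)
t = 8.3210e-07 m = 832.1 nm

832.1


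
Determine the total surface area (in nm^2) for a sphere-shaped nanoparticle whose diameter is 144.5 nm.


Radius r = 144.5/2 = 72.25 nm
Surface area SA = 4 * pi * r^2
SA = 4 * pi * (72.25)^2
SA = 65597.24 nm^2

65597.24


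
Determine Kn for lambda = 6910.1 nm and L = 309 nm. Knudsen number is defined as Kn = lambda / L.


Knudsen number Kn = lambda / L
Kn = 6910.1 / 309
Kn = 22.3628

22.3628


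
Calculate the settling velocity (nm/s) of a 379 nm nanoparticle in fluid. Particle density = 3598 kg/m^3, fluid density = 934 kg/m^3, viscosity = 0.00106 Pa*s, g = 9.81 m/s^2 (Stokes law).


Radius R = 379/2 nm = 1.895e-07 m
Density difference = 3598 - 934 = 2664 kg/m^3
v = 2 * R^2 * (rho_p - rho_f) * g / (9 * eta)
v = 2 * (1.895e-07)^2 * 2664 * 9.81 / (9 * 0.00106)
v = 1.96745e-07 m/s = 196.7448 nm/s

196.7448


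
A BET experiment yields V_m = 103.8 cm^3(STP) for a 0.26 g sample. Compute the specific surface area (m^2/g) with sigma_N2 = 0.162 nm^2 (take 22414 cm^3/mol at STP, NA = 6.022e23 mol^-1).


Number of moles in monolayer = V_m / 22414 = 103.8 / 22414 = 0.00463103
Number of molecules = moles * NA = 0.00463103 * 6.022e23
SA = molecules * sigma / mass
SA = (103.8 / 22414) * 6.022e23 * 0.162e-18 / 0.26
SA = 1737.6 m^2/g

1737.6


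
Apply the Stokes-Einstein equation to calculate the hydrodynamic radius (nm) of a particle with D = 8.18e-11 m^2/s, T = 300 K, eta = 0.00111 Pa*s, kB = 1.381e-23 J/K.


Stokes-Einstein: R = kB*T / (6*pi*eta*D)
R = 1.381e-23 * 300 / (6 * pi * 0.00111 * 8.18e-11)
R = 2.42068e-09 m = 2.42 nm

2.42


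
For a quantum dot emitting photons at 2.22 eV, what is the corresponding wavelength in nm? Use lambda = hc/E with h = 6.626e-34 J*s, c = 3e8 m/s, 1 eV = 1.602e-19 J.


Convert energy: E = 2.22 eV = 2.22 * 1.602e-19 = 3.55644e-19 J
lambda = h*c / E = 6.626e-34 * 3e8 / 3.55644e-19
lambda = 5.5893e-07 m = 558.9 nm

558.9


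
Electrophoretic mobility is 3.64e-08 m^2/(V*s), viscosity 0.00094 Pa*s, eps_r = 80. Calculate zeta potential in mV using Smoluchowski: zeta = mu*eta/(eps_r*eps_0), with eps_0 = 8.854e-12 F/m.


Smoluchowski equation: zeta = mu * eta / (eps_r * eps_0)
zeta = 3.64e-08 * 0.00094 / (80 * 8.854e-12)
zeta = 0.048306 V = 48.31 mV

48.31


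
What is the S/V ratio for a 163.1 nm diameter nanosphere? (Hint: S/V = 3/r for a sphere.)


Radius r = 163.1/2 = 81.55 nm
S/V = 3 / r = 3 / 81.55
S/V = 0.0368 nm^-1

0.0368


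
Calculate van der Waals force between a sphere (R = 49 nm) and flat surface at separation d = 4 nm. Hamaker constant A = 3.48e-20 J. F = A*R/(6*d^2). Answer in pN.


Convert to SI: R = 49 nm = 4.9e-08 m, d = 4 nm = 4e-09 m
F = A * R / (6 * d^2)
F = 3.48e-20 * 4.9e-08 / (6 * (4e-09)^2)
F = 1.77625e-11 N = 17.762 pN

17.762


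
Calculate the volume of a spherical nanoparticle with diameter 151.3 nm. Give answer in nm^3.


Radius r = 151.3/2 = 75.65 nm
Volume V = (4/3) * pi * r^3
V = (4/3) * pi * (75.65)^3
V = 1813491.01 nm^3

1813491.01


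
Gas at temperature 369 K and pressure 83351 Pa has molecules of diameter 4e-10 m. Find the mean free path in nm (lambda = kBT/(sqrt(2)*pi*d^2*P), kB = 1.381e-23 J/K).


Mean free path: lambda = kB*T / (sqrt(2) * pi * d^2 * P)
lambda = 1.381e-23 * 369 / (sqrt(2) * pi * (4e-10)^2 * 83351)
lambda = 8.60051e-08 m
lambda = 86.01 nm

86.01


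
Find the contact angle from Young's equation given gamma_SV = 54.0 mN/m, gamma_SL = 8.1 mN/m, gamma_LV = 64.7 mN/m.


cos(theta) = (gamma_SV - gamma_SL) / gamma_LV
cos(theta) = (54.0 - 8.1) / 64.7
cos(theta) = 0.709428
theta = arccos(0.709428) = 44.81 degrees

44.81


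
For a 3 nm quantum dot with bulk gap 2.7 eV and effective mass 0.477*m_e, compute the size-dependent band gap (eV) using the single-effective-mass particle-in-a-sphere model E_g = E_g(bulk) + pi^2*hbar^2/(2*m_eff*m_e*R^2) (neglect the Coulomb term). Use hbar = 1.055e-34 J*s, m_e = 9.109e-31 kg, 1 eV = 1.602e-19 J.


Radius R = 3/2 nm = 1.5e-09 m
Confinement energy dE = pi^2 * hbar^2 / (2 * m_eff * m_e * R^2)
dE = pi^2 * (1.055e-34)^2 / (2 * 0.477 * 9.109e-31 * (1.5e-09)^2) J, divided by 1.602e-19 J/eV
dE = 0.3507 eV
Total band gap = E_g(bulk) + dE = 2.7 + 0.3507 = 3.0507 eV

3.0507


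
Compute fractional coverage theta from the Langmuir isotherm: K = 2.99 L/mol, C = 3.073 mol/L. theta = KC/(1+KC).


Langmuir isotherm: theta = K*C / (1 + K*C)
K*C = 2.99 * 3.073 = 9.18827
theta = 9.18827 / (1 + 9.18827) = 9.18827 / 10.18827
theta = 0.9018

0.9018


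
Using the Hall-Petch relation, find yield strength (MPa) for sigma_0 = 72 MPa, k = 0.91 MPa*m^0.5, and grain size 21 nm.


d = 21 nm = 2.1e-08 m
sqrt(d) = 0.0001449138
Hall-Petch contribution = k / sqrt(d) = 0.91 / 0.0001449138 = 6279.6 MPa
sigma = sigma_0 + k/sqrt(d) = 72 + 6279.6 = 6351.6 MPa

6351.6


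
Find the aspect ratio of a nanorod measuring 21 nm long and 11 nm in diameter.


Aspect ratio AR = length / diameter
AR = 21 / 11
AR = 1.91

1.91


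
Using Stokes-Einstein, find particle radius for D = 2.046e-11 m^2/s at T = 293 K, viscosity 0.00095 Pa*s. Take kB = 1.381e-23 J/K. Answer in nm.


Stokes-Einstein: R = kB*T / (6*pi*eta*D)
R = 1.381e-23 * 293 / (6 * pi * 0.00095 * 2.046e-11)
R = 1.10441e-08 m = 11.04 nm

11.04


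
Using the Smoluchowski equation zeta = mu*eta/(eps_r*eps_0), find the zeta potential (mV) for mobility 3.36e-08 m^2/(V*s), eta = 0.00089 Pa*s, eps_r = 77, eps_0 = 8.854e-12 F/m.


Smoluchowski equation: zeta = mu * eta / (eps_r * eps_0)
zeta = 3.36e-08 * 0.00089 / (77 * 8.854e-12)
zeta = 0.043863 V = 43.86 mV

43.86


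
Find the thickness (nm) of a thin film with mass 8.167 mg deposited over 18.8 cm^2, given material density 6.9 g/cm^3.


Convert: m = 8.167 mg = 8.1670e-06 kg, A = 18.8 cm^2 = 1.8800e-03 m^2, rho = 6.9 g/cm^3 = 6900 kg/m^3
t = m / (A * rho)
t = 8.1670e-06 / (1.8800e-03 * 6900)
t = 6.2959e-07 m = 629.6 nm

629.6


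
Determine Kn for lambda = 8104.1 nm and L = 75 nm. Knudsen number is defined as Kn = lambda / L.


Knudsen number Kn = lambda / L
Kn = 8104.1 / 75
Kn = 108.0547

108.0547


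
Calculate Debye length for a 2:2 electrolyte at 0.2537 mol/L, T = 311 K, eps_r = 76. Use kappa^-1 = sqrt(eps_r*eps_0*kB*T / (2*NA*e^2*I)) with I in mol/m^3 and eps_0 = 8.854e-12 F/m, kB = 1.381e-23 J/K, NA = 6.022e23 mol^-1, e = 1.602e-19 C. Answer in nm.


Ionic strength I = 0.2537 * 2^2 * 1000 = 1014.8 mol/m^3
kappa^-1 = sqrt(76 * 8.854e-12 * 1.381e-23 * 311 / (2 * 6.022e23 * (1.602e-19)^2 * 1014.8))
kappa^-1 = 0.304 nm

0.304


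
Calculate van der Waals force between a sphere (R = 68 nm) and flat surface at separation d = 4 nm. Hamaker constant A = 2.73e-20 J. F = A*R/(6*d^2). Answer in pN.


Convert to SI: R = 68 nm = 6.8e-08 m, d = 4 nm = 4e-09 m
F = A * R / (6 * d^2)
F = 2.73e-20 * 6.8e-08 / (6 * (4e-09)^2)
F = 1.93375e-11 N = 19.337 pN

19.337


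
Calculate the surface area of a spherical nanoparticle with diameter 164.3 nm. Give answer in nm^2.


Radius r = 164.3/2 = 82.15 nm
Surface area SA = 4 * pi * r^2
SA = 4 * pi * (82.15)^2
SA = 84805.69 nm^2

84805.69


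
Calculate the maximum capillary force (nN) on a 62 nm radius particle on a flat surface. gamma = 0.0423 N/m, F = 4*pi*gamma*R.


Convert radius: R = 62 nm = 6.2e-08 m
F = 4 * pi * gamma * R
F = 4 * pi * 0.0423 * 6.2e-08
F = 3.29566e-08 N = 32.9566 nN

32.9566


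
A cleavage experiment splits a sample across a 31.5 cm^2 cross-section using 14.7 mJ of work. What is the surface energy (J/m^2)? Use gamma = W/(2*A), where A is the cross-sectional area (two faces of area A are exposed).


Convert: A = 31.5 cm^2 = 0.00315 m^2, W = 14.7 mJ = 0.0147 J
Cleaving exposes two faces of area A, so total new surface = 2*A and gamma = W / (2*A)
gamma = 0.0147 / (2 * 0.00315)
gamma = 2.333 J/m^2

2.333


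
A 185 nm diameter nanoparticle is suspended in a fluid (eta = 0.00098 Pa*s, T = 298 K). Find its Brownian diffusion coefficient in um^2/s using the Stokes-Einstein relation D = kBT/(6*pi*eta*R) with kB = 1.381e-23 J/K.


Radius R = 185/2 = 92.5 nm = 9.25e-08 m
D = kB*T / (6*pi*eta*R)
D = 1.381e-23 * 298 / (6 * pi * 0.00098 * 9.25e-08)
D = 2.40847e-12 m^2/s = 2.408 um^2/s

2.408


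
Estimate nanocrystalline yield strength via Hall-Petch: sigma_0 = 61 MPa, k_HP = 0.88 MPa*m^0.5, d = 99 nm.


d = 99 nm = 9.9e-08 m
sqrt(d) = 0.0003146427
Hall-Petch contribution = k / sqrt(d) = 0.88 / 0.0003146427 = 2796.8 MPa
sigma = sigma_0 + k/sqrt(d) = 61 + 2796.8 = 2857.8 MPa

2857.8


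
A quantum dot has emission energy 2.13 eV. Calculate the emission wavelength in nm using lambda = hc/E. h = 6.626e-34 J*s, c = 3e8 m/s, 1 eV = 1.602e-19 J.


Convert energy: E = 2.13 eV = 2.13 * 1.602e-19 = 3.41226e-19 J
lambda = h*c / E = 6.626e-34 * 3e8 / 3.41226e-19
lambda = 5.82546e-07 m = 582.5 nm

582.5


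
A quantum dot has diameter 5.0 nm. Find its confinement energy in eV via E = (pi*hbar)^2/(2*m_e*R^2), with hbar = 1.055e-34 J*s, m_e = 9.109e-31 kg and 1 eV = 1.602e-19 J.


Radius R = 5.0/2 = 2.5 nm = 2.5e-09 m
E = (pi * 1.055e-34)^2 / (2 * 9.109e-31 * (2.5e-09)^2)
E(J) = 9.6477e-21
E = E(J) / 1.602e-19 = 0.0602 eV

0.0602


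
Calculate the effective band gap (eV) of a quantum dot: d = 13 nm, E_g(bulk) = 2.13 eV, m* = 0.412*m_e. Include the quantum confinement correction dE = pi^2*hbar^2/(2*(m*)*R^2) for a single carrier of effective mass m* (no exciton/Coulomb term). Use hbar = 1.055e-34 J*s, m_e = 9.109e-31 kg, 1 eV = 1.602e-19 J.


Radius R = 13/2 nm = 6.5e-09 m
Confinement energy dE = pi^2 * hbar^2 / (2 * m_eff * m_e * R^2)
dE = pi^2 * (1.055e-34)^2 / (2 * 0.412 * 9.109e-31 * (6.5e-09)^2) J, divided by 1.602e-19 J/eV
dE = 0.0216 eV
Total band gap = E_g(bulk) + dE = 2.13 + 0.0216 = 2.1516 eV

2.1516


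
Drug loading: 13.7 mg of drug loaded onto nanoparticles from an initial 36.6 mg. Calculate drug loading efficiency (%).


Drug loading efficiency = (drug loaded / drug initial) * 100
DLE = 13.7 / 36.6 * 100
DLE = 0.3743 * 100
DLE = 37.43%

37.43


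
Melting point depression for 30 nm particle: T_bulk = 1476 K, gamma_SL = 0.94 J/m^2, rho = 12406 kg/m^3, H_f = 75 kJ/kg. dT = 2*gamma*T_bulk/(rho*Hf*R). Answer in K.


Radius R = 30/2 = 15 nm = 1.5e-08 m
Convert H_f = 75 kJ/kg = 75000 J/kg
dT = 2 * gamma_SL * T_bulk / (rho * H_f * R)
dT = 2 * 0.94 * 1476 / (12406 * 75000 * 1.5e-08)
dT = 198.8 K

198.8


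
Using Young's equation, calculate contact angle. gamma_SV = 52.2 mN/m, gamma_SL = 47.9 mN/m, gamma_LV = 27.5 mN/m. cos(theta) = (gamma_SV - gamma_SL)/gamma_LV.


cos(theta) = (gamma_SV - gamma_SL) / gamma_LV
cos(theta) = (52.2 - 47.9) / 27.5
cos(theta) = 0.156364
theta = arccos(0.156364) = 81.0 degrees

81.0


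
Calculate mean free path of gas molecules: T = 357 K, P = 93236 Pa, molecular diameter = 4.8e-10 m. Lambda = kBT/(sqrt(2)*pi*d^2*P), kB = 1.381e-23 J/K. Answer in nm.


Mean free path: lambda = kB*T / (sqrt(2) * pi * d^2 * P)
lambda = 1.381e-23 * 357 / (sqrt(2) * pi * (4.8e-10)^2 * 93236)
lambda = 5.16572e-08 m
lambda = 51.66 nm

51.66


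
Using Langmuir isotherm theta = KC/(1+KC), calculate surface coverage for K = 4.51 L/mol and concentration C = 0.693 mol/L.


Langmuir isotherm: theta = K*C / (1 + K*C)
K*C = 4.51 * 0.693 = 3.12543
theta = 3.12543 / (1 + 3.12543) = 3.12543 / 4.12543
theta = 0.7576

0.7576


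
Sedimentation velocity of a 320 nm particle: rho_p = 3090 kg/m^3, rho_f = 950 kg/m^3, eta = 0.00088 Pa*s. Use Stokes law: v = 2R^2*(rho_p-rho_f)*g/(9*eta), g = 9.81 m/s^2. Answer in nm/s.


Radius R = 320/2 nm = 1.6e-07 m
Density difference = 3090 - 950 = 2140 kg/m^3
v = 2 * R^2 * (rho_p - rho_f) * g / (9 * eta)
v = 2 * (1.6e-07)^2 * 2140 * 9.81 / (9 * 0.00088)
v = 1.35715e-07 m/s = 135.7149 nm/s

135.7149


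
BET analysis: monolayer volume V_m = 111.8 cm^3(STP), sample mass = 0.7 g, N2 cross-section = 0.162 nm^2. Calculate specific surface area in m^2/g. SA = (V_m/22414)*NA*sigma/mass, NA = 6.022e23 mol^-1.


Number of moles in monolayer = V_m / 22414 = 111.8 / 22414 = 0.00498795
Number of molecules = moles * NA = 0.00498795 * 6.022e23
SA = molecules * sigma / mass
SA = (111.8 / 22414) * 6.022e23 * 0.162e-18 / 0.7
SA = 695.2 m^2/g

695.2


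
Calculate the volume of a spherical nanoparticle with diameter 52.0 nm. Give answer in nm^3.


Radius r = 52.0/2 = 26 nm
Volume V = (4/3) * pi * r^3
V = (4/3) * pi * (26)^3
V = 73622.18 nm^3

73622.18


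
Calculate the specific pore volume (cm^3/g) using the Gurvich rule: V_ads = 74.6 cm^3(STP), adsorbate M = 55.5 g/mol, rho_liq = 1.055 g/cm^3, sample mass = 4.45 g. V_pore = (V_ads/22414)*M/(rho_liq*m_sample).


Moles adsorbed n = V_ads / 22414 = 74.6 / 22414 = 3.328277e-03 mol
Liquid volume V_liq = n * M / rho_liq = 3.328277e-03 * 55.5 / 1.055 = 0.17509 cm^3
Specific pore volume V_pore = V_liq / m_sample = 0.17509 / 4.45
V_pore = 0.0393 cm^3/g

0.0393


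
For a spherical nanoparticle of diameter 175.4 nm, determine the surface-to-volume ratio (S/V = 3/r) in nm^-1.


Radius r = 175.4/2 = 87.7 nm
S/V = 3 / r = 3 / 87.7
S/V = 0.0342 nm^-1

0.0342


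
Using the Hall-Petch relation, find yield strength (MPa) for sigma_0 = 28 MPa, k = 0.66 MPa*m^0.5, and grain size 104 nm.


d = 104 nm = 1.04e-07 m
sqrt(d) = 0.0003224903
Hall-Petch contribution = k / sqrt(d) = 0.66 / 0.0003224903 = 2046.6 MPa
sigma = sigma_0 + k/sqrt(d) = 28 + 2046.6 = 2074.6 MPa

2074.6


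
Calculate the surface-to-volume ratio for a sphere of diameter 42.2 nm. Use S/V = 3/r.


Radius r = 42.2/2 = 21.1 nm
S/V = 3 / r = 3 / 21.1
S/V = 0.1422 nm^-1

0.1422


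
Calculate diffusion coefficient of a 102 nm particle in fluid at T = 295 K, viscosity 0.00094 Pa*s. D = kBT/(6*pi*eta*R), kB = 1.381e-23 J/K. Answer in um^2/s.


Radius R = 102/2 = 51 nm = 5.1e-08 m
D = kB*T / (6*pi*eta*R)
D = 1.381e-23 * 295 / (6 * pi * 0.00094 * 5.1e-08)
D = 4.50834e-12 m^2/s = 4.508 um^2/s

4.508


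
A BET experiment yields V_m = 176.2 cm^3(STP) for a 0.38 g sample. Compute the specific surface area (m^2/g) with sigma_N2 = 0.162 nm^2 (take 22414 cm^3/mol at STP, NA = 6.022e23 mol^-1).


Number of moles in monolayer = V_m / 22414 = 176.2 / 22414 = 0.00786116
Number of molecules = moles * NA = 0.00786116 * 6.022e23
SA = molecules * sigma / mass
SA = (176.2 / 22414) * 6.022e23 * 0.162e-18 / 0.38
SA = 2018.2 m^2/g

2018.2


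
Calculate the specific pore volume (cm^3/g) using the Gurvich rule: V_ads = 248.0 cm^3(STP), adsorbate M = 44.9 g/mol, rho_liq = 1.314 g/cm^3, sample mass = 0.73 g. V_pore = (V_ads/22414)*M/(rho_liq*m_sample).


Moles adsorbed n = V_ads / 22414 = 248.0 / 22414 = 1.106451e-02 mol
Liquid volume V_liq = n * M / rho_liq = 1.106451e-02 * 44.9 / 1.314 = 0.37808 cm^3
Specific pore volume V_pore = V_liq / m_sample = 0.37808 / 0.73
V_pore = 0.5179 cm^3/g

0.5179


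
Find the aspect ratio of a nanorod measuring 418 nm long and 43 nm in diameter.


Aspect ratio AR = length / diameter
AR = 418 / 43
AR = 9.72

9.72


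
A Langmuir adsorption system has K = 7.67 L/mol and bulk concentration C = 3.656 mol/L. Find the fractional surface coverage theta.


Langmuir isotherm: theta = K*C / (1 + K*C)
K*C = 7.67 * 3.656 = 28.04152
theta = 28.04152 / (1 + 28.04152) = 28.04152 / 29.04152
theta = 0.9656

0.9656


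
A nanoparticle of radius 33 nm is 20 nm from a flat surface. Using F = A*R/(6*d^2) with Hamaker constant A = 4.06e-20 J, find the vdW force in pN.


Convert to SI: R = 33 nm = 3.3e-08 m, d = 20 nm = 2e-08 m
F = A * R / (6 * d^2)
F = 4.06e-20 * 3.3e-08 / (6 * (2e-08)^2)
F = 5.5825e-13 N = 0.558 pN

0.558


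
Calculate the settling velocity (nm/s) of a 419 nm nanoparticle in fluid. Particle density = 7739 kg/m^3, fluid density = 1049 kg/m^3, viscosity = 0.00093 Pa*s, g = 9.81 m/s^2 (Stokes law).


Radius R = 419/2 nm = 2.095e-07 m
Density difference = 7739 - 1049 = 6690 kg/m^3
v = 2 * R^2 * (rho_p - rho_f) * g / (9 * eta)
v = 2 * (2.095e-07)^2 * 6690 * 9.81 / (9 * 0.00093)
v = 6.88284e-07 m/s = 688.2841 nm/s

688.2841


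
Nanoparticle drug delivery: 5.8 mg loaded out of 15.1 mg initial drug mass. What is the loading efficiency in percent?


Drug loading efficiency = (drug loaded / drug initial) * 100
DLE = 5.8 / 15.1 * 100
DLE = 0.3841 * 100
DLE = 38.41%

38.41


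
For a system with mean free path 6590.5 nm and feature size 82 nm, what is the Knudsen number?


Knudsen number Kn = lambda / L
Kn = 6590.5 / 82
Kn = 80.372

80.372


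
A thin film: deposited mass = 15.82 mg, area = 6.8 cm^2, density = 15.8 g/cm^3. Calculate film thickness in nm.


Convert: m = 15.82 mg = 1.5820e-05 kg, A = 6.8 cm^2 = 6.8000e-04 m^2, rho = 15.8 g/cm^3 = 15800 kg/m^3
t = m / (A * rho)
t = 1.5820e-05 / (6.8000e-04 * 15800)
t = 1.4724e-06 m = 1472.4 nm

1472.4


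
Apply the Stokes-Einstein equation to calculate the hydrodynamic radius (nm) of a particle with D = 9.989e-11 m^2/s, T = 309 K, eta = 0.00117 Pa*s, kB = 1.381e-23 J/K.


Stokes-Einstein: R = kB*T / (6*pi*eta*D)
R = 1.381e-23 * 309 / (6 * pi * 0.00117 * 9.989e-11)
R = 1.93706e-09 m = 1.94 nm

1.94


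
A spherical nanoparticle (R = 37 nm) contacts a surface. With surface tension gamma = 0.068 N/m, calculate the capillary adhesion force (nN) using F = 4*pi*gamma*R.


Convert radius: R = 37 nm = 3.7e-08 m
F = 4 * pi * gamma * R
F = 4 * pi * 0.068 * 3.7e-08
F = 3.1617e-08 N = 31.617 nN

31.617


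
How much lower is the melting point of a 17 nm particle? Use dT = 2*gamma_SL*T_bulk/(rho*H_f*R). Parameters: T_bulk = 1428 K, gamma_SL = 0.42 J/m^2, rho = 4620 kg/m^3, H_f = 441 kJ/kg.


Radius R = 17/2 = 8.5 nm = 8.5e-09 m
Convert H_f = 441 kJ/kg = 441000 J/kg
dT = 2 * gamma_SL * T_bulk / (rho * H_f * R)
dT = 2 * 0.42 * 1428 / (4620 * 441000 * 8.5e-09)
dT = 69.3 K

69.3


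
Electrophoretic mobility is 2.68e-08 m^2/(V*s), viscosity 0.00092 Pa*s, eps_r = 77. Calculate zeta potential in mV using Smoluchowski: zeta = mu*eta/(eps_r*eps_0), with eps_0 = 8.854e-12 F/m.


Smoluchowski equation: zeta = mu * eta / (eps_r * eps_0)
zeta = 2.68e-08 * 0.00092 / (77 * 8.854e-12)
zeta = 0.036165 V = 36.17 mV

36.17


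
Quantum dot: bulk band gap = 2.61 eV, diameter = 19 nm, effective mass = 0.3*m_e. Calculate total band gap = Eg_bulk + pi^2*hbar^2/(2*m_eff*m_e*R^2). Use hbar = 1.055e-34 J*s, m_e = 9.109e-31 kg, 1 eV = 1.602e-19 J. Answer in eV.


Radius R = 19/2 nm = 9.5e-09 m
Confinement energy dE = pi^2 * hbar^2 / (2 * m_eff * m_e * R^2)
dE = pi^2 * (1.055e-34)^2 / (2 * 0.3 * 9.109e-31 * (9.5e-09)^2) J, divided by 1.602e-19 J/eV
dE = 0.0139 eV
Total band gap = E_g(bulk) + dE = 2.61 + 0.0139 = 2.6239 eV

2.6239


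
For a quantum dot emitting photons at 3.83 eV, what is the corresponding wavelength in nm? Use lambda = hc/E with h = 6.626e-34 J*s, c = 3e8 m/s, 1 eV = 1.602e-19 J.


Convert energy: E = 3.83 eV = 3.83 * 1.602e-19 = 6.13566e-19 J
lambda = h*c / E = 6.626e-34 * 3e8 / 6.13566e-19
lambda = 3.23975e-07 m = 324.0 nm

324.0


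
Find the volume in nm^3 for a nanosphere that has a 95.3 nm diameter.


Radius r = 95.3/2 = 47.65 nm
Volume V = (4/3) * pi * r^3
V = (4/3) * pi * (47.65)^3
V = 453186.88 nm^3

453186.88


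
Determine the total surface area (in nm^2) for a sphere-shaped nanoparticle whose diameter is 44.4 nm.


Radius r = 44.4/2 = 22.2 nm
Surface area SA = 4 * pi * r^2
SA = 4 * pi * (22.2)^2
SA = 6193.21 nm^2

6193.21
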